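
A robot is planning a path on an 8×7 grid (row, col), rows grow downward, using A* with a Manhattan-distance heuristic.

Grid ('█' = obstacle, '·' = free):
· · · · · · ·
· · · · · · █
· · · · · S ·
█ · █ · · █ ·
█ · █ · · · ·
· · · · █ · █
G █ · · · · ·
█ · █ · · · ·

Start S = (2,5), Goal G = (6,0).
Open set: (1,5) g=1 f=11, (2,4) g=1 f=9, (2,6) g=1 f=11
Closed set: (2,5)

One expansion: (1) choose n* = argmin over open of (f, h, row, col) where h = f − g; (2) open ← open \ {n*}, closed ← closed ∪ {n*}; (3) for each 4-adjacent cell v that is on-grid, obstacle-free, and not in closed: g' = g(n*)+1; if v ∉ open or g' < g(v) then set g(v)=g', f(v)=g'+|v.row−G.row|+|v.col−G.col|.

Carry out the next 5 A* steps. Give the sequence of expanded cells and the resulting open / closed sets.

step 1: expand (2,4) (f=9, h=8) → closed; open now [(1,4) g=2 f=11, (1,5) g=1 f=11, (2,3) g=2 f=9, (2,6) g=1 f=11, (3,4) g=2 f=9]
step 2: expand (2,3) (f=9, h=7) → closed; open now [(1,3) g=3 f=11, (1,4) g=2 f=11, (1,5) g=1 f=11, (2,2) g=3 f=9, (2,6) g=1 f=11, (3,3) g=3 f=9, (3,4) g=2 f=9]
step 3: expand (2,2) (f=9, h=6) → closed; open now [(1,2) g=4 f=11, (1,3) g=3 f=11, (1,4) g=2 f=11, (1,5) g=1 f=11, (2,1) g=4 f=9, (2,6) g=1 f=11, (3,3) g=3 f=9, (3,4) g=2 f=9]
step 4: expand (2,1) (f=9, h=5) → closed; open now [(1,1) g=5 f=11, (1,2) g=4 f=11, (1,3) g=3 f=11, (1,4) g=2 f=11, (1,5) g=1 f=11, (2,0) g=5 f=9, (2,6) g=1 f=11, (3,1) g=5 f=9, (3,3) g=3 f=9, (3,4) g=2 f=9]
step 5: expand (2,0) (f=9, h=4) → closed; open now [(1,0) g=6 f=11, (1,1) g=5 f=11, (1,2) g=4 f=11, (1,3) g=3 f=11, (1,4) g=2 f=11, (1,5) g=1 f=11, (2,6) g=1 f=11, (3,1) g=5 f=9, (3,3) g=3 f=9, (3,4) g=2 f=9]

order=[(2,4) → (2,3) → (2,2) → (2,1) → (2,0)]; open=[(1,0) g=6 f=11, (1,1) g=5 f=11, (1,2) g=4 f=11, (1,3) g=3 f=11, (1,4) g=2 f=11, (1,5) g=1 f=11, (2,6) g=1 f=11, (3,1) g=5 f=9, (3,3) g=3 f=9, (3,4) g=2 f=9]; closed=[(2,0), (2,1), (2,2), (2,3), (2,4), (2,5)]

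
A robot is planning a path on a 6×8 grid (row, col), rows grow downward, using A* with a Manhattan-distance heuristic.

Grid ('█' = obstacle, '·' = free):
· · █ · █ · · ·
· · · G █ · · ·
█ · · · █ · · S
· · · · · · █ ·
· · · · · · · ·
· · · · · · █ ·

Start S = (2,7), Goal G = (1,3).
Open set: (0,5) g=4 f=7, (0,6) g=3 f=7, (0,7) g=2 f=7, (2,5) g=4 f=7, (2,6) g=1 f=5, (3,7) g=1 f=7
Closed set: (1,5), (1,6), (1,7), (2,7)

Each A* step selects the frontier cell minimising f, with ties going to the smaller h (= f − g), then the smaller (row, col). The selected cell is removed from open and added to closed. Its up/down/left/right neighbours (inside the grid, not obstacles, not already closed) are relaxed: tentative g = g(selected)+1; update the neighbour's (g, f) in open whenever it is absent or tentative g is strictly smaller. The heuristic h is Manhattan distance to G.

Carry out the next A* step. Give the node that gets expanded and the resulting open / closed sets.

step 1: expand (2,6) (f=5, h=4) → closed; open now [(0,5) g=4 f=7, (0,6) g=3 f=7, (0,7) g=2 f=7, (2,5) g=2 f=5, (3,7) g=1 f=7]

expanded=(2,6); open=[(0,5) g=4 f=7, (0,6) g=3 f=7, (0,7) g=2 f=7, (2,5) g=2 f=5, (3,7) g=1 f=7]; closed=[(1,5), (1,6), (1,7), (2,6), (2,7)]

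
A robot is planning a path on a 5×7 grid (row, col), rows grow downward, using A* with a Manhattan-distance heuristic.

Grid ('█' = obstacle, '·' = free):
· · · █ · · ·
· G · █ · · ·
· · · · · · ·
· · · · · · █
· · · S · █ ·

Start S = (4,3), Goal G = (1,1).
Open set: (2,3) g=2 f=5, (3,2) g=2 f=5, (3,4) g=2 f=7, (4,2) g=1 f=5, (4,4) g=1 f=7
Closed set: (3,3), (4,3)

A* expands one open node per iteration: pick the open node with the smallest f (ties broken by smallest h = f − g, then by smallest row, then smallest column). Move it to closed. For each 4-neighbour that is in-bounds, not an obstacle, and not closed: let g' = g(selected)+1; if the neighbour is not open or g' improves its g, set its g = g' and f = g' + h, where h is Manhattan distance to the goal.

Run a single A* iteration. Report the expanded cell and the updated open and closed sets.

step 1: expand (2,3) (f=5, h=3) → closed; open now [(2,2) g=3 f=5, (2,4) g=3 f=7, (3,2) g=2 f=5, (3,4) g=2 f=7, (4,2) g=1 f=5, (4,4) g=1 f=7]

expanded=(2,3); open=[(2,2) g=3 f=5, (2,4) g=3 f=7, (3,2) g=2 f=5, (3,4) g=2 f=7, (4,2) g=1 f=5, (4,4) g=1 f=7]; closed=[(2,3), (3,3), (4,3)]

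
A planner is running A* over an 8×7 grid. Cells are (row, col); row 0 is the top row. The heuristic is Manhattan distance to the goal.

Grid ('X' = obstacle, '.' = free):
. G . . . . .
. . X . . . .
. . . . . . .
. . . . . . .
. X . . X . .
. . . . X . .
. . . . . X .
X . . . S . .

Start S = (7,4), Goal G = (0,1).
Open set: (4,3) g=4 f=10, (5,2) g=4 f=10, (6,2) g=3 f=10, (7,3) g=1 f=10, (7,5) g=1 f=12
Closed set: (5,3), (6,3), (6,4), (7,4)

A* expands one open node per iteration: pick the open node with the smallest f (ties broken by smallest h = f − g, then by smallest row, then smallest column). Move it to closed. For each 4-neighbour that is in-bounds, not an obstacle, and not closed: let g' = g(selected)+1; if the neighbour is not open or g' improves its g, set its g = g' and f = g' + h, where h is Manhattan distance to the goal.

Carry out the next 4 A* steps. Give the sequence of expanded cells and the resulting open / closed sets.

order=[(4,3) → (3,3) → (2,3) → (1,3)]; open=[(0,3) g=8 f=10, (1,4) g=8 f=12, (2,2) g=7 f=10, (2,4) g=7 f=12, (3,2) g=6 f=10, (3,4) g=6 f=12, (4,2) g=5 f=10, (5,2) g=4 f=10, (6,2) g=3 f=10, (7,3) g=1 f=10, (7,5) g=1 f=12]; closed=[(1,3), (2,3), (3,3), (4,3), (5,3), (6,3), (6,4), (7,4)]

step 1: expand (4,3) (f=10, h=6) → closed; open now [(3,3) g=5 f=10, (4,2) g=5 f=10, (5,2) g=4 f=10, (6,2) g=3 f=10, (7,3) g=1 f=10, (7,5) g=1 f=12]
step 2: expand (3,3) (f=10, h=5) → closed; open now [(2,3) g=6 f=10, (3,2) g=6 f=10, (3,4) g=6 f=12, (4,2) g=5 f=10, (5,2) g=4 f=10, (6,2) g=3 f=10, (7,3) g=1 f=10, (7,5) g=1 f=12]
step 3: expand (2,3) (f=10, h=4) → closed; open now [(1,3) g=7 f=10, (2,2) g=7 f=10, (2,4) g=7 f=12, (3,2) g=6 f=10, (3,4) g=6 f=12, (4,2) g=5 f=10, (5,2) g=4 f=10, (6,2) g=3 f=10, (7,3) g=1 f=10, (7,5) g=1 f=12]
step 4: expand (1,3) (f=10, h=3) → closed; open now [(0,3) g=8 f=10, (1,4) g=8 f=12, (2,2) g=7 f=10, (2,4) g=7 f=12, (3,2) g=6 f=10, (3,4) g=6 f=12, (4,2) g=5 f=10, (5,2) g=4 f=10, (6,2) g=3 f=10, (7,3) g=1 f=10, (7,5) g=1 f=12]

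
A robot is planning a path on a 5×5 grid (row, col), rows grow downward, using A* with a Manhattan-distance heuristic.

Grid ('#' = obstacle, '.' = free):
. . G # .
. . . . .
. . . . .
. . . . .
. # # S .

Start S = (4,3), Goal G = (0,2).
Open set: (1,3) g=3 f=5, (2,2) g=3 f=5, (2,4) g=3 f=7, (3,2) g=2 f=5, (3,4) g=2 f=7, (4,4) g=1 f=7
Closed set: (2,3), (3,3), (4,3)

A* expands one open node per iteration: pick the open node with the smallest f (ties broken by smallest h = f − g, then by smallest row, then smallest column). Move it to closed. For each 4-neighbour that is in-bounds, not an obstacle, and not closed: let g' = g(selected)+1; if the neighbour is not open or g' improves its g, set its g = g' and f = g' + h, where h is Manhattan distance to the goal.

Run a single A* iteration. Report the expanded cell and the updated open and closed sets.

expanded=(1,3); open=[(1,2) g=4 f=5, (1,4) g=4 f=7, (2,2) g=3 f=5, (2,4) g=3 f=7, (3,2) g=2 f=5, (3,4) g=2 f=7, (4,4) g=1 f=7]; closed=[(1,3), (2,3), (3,3), (4,3)]

step 1: expand (1,3) (f=5, h=2) → closed; open now [(1,2) g=4 f=5, (1,4) g=4 f=7, (2,2) g=3 f=5, (2,4) g=3 f=7, (3,2) g=2 f=5, (3,4) g=2 f=7, (4,4) g=1 f=7]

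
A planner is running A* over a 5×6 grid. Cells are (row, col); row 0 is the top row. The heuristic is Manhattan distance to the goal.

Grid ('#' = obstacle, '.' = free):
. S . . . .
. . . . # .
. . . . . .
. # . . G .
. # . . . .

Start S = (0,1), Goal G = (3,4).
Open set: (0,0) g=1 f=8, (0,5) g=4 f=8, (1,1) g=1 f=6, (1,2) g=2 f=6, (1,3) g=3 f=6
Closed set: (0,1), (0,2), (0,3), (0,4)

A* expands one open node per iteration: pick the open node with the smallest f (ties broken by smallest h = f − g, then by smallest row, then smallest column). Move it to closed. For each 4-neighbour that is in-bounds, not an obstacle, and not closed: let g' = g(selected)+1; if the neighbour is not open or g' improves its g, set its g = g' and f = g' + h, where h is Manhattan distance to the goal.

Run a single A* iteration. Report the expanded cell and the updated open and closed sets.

step 1: expand (1,3) (f=6, h=3) → closed; open now [(0,0) g=1 f=8, (0,5) g=4 f=8, (1,1) g=1 f=6, (1,2) g=2 f=6, (2,3) g=4 f=6]

expanded=(1,3); open=[(0,0) g=1 f=8, (0,5) g=4 f=8, (1,1) g=1 f=6, (1,2) g=2 f=6, (2,3) g=4 f=6]; closed=[(0,1), (0,2), (0,3), (0,4), (1,3)]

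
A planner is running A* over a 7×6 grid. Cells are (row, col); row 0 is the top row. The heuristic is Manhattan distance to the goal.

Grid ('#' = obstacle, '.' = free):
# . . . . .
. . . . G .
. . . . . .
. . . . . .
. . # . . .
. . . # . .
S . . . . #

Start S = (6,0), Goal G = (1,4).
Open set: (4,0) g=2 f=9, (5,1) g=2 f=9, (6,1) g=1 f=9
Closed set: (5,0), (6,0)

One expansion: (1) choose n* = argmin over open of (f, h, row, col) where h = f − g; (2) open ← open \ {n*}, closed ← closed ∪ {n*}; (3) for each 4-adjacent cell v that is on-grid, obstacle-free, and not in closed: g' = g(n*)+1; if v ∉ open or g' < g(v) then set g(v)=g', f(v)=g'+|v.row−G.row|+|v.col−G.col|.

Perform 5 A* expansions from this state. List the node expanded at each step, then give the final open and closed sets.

order=[(4,0) → (3,0) → (2,0) → (1,0) → (1,1)]; open=[(0,1) g=7 f=11, (1,2) g=7 f=9, (2,1) g=5 f=9, (3,1) g=4 f=9, (4,1) g=3 f=9, (5,1) g=2 f=9, (6,1) g=1 f=9]; closed=[(1,0), (1,1), (2,0), (3,0), (4,0), (5,0), (6,0)]

step 1: expand (4,0) (f=9, h=7) → closed; open now [(3,0) g=3 f=9, (4,1) g=3 f=9, (5,1) g=2 f=9, (6,1) g=1 f=9]
step 2: expand (3,0) (f=9, h=6) → closed; open now [(2,0) g=4 f=9, (3,1) g=4 f=9, (4,1) g=3 f=9, (5,1) g=2 f=9, (6,1) g=1 f=9]
step 3: expand (2,0) (f=9, h=5) → closed; open now [(1,0) g=5 f=9, (2,1) g=5 f=9, (3,1) g=4 f=9, (4,1) g=3 f=9, (5,1) g=2 f=9, (6,1) g=1 f=9]
step 4: expand (1,0) (f=9, h=4) → closed; open now [(1,1) g=6 f=9, (2,1) g=5 f=9, (3,1) g=4 f=9, (4,1) g=3 f=9, (5,1) g=2 f=9, (6,1) g=1 f=9]
step 5: expand (1,1) (f=9, h=3) → closed; open now [(0,1) g=7 f=11, (1,2) g=7 f=9, (2,1) g=5 f=9, (3,1) g=4 f=9, (4,1) g=3 f=9, (5,1) g=2 f=9, (6,1) g=1 f=9]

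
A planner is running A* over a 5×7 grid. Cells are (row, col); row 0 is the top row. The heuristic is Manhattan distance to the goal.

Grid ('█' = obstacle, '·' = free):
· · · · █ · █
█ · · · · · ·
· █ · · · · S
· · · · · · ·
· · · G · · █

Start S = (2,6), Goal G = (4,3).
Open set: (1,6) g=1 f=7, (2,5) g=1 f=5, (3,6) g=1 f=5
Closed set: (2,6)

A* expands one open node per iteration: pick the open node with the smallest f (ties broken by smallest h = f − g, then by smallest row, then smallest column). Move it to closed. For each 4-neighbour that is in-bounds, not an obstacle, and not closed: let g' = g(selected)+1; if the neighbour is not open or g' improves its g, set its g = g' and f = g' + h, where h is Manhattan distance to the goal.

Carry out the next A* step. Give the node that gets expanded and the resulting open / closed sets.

step 1: expand (2,5) (f=5, h=4) → closed; open now [(1,5) g=2 f=7, (1,6) g=1 f=7, (2,4) g=2 f=5, (3,5) g=2 f=5, (3,6) g=1 f=5]

expanded=(2,5); open=[(1,5) g=2 f=7, (1,6) g=1 f=7, (2,4) g=2 f=5, (3,5) g=2 f=5, (3,6) g=1 f=5]; closed=[(2,5), (2,6)]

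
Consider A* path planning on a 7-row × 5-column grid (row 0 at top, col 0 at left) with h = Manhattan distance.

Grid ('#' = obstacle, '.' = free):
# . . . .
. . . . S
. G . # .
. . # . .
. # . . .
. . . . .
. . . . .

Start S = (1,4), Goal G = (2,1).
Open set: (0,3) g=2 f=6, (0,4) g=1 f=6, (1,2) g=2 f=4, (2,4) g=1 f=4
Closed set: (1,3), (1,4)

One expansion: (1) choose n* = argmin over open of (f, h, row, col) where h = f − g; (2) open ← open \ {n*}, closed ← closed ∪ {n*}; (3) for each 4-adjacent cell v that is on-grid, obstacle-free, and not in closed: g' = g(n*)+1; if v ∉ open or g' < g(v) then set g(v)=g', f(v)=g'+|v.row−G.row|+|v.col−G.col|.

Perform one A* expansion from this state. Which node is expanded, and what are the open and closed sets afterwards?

step 1: expand (1,2) (f=4, h=2) → closed; open now [(0,2) g=3 f=6, (0,3) g=2 f=6, (0,4) g=1 f=6, (1,1) g=3 f=4, (2,2) g=3 f=4, (2,4) g=1 f=4]

expanded=(1,2); open=[(0,2) g=3 f=6, (0,3) g=2 f=6, (0,4) g=1 f=6, (1,1) g=3 f=4, (2,2) g=3 f=4, (2,4) g=1 f=4]; closed=[(1,2), (1,3), (1,4)]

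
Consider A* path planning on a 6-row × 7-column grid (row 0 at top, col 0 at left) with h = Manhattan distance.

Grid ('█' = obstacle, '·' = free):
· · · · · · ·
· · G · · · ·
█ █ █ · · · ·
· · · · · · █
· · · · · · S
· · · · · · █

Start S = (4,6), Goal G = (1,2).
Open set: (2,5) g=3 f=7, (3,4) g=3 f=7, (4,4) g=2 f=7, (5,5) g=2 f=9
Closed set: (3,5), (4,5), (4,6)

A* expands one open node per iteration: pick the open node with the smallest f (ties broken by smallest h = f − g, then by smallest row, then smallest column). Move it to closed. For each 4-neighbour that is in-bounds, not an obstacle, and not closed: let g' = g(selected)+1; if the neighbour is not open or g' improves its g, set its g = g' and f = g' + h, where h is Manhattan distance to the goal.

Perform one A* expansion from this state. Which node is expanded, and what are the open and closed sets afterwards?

expanded=(2,5); open=[(1,5) g=4 f=7, (2,4) g=4 f=7, (2,6) g=4 f=9, (3,4) g=3 f=7, (4,4) g=2 f=7, (5,5) g=2 f=9]; closed=[(2,5), (3,5), (4,5), (4,6)]

step 1: expand (2,5) (f=7, h=4) → closed; open now [(1,5) g=4 f=7, (2,4) g=4 f=7, (2,6) g=4 f=9, (3,4) g=3 f=7, (4,4) g=2 f=7, (5,5) g=2 f=9]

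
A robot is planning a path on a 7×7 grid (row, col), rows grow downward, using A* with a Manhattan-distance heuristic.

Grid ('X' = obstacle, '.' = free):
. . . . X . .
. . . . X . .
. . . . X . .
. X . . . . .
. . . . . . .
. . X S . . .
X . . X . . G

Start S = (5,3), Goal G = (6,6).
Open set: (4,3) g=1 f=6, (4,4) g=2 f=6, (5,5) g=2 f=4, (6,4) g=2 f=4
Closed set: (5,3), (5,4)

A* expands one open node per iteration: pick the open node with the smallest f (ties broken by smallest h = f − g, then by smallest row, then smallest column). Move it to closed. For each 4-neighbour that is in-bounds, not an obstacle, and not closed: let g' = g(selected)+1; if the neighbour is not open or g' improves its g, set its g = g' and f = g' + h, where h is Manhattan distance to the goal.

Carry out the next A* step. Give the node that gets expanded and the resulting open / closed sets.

step 1: expand (5,5) (f=4, h=2) → closed; open now [(4,3) g=1 f=6, (4,4) g=2 f=6, (4,5) g=3 f=6, (5,6) g=3 f=4, (6,4) g=2 f=4, (6,5) g=3 f=4]

expanded=(5,5); open=[(4,3) g=1 f=6, (4,4) g=2 f=6, (4,5) g=3 f=6, (5,6) g=3 f=4, (6,4) g=2 f=4, (6,5) g=3 f=4]; closed=[(5,3), (5,4), (5,5)]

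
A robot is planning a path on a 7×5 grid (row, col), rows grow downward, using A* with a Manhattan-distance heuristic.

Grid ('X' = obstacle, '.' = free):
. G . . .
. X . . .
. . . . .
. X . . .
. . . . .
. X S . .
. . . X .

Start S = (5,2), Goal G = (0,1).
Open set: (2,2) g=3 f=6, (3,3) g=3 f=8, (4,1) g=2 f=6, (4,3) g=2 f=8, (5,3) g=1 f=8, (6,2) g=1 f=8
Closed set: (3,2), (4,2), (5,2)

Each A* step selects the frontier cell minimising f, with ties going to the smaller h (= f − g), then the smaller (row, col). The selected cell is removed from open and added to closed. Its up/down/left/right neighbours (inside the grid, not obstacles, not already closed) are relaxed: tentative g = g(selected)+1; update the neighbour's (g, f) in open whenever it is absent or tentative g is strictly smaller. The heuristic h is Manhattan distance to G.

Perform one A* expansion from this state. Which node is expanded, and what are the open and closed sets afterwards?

expanded=(2,2); open=[(1,2) g=4 f=6, (2,1) g=4 f=6, (2,3) g=4 f=8, (3,3) g=3 f=8, (4,1) g=2 f=6, (4,3) g=2 f=8, (5,3) g=1 f=8, (6,2) g=1 f=8]; closed=[(2,2), (3,2), (4,2), (5,2)]

step 1: expand (2,2) (f=6, h=3) → closed; open now [(1,2) g=4 f=6, (2,1) g=4 f=6, (2,3) g=4 f=8, (3,3) g=3 f=8, (4,1) g=2 f=6, (4,3) g=2 f=8, (5,3) g=1 f=8, (6,2) g=1 f=8]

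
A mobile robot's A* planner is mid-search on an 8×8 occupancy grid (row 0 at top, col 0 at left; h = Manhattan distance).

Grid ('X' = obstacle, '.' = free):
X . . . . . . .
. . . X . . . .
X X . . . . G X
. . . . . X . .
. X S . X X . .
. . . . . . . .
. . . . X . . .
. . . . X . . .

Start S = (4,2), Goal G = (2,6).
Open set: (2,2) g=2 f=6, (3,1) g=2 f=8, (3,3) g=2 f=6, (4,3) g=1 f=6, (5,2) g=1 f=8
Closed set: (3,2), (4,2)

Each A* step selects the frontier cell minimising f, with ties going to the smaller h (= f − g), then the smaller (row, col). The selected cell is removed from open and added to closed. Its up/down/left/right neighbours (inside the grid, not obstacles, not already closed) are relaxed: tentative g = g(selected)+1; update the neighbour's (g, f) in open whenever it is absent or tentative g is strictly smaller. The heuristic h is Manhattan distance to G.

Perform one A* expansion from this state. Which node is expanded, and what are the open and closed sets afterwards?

step 1: expand (2,2) (f=6, h=4) → closed; open now [(1,2) g=3 f=8, (2,3) g=3 f=6, (3,1) g=2 f=8, (3,3) g=2 f=6, (4,3) g=1 f=6, (5,2) g=1 f=8]

expanded=(2,2); open=[(1,2) g=3 f=8, (2,3) g=3 f=6, (3,1) g=2 f=8, (3,3) g=2 f=6, (4,3) g=1 f=6, (5,2) g=1 f=8]; closed=[(2,2), (3,2), (4,2)]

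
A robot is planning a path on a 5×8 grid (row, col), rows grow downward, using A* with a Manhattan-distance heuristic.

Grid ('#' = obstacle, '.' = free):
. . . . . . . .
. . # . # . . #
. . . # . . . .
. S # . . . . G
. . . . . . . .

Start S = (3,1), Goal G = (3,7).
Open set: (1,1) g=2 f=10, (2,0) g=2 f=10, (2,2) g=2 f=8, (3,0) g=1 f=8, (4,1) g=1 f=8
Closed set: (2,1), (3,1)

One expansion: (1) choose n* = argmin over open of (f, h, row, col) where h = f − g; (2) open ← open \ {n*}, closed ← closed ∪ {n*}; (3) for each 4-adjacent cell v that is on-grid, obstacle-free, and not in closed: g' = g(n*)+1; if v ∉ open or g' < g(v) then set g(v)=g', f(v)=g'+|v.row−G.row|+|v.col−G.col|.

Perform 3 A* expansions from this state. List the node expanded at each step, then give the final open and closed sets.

order=[(2,2) → (3,0) → (4,1)]; open=[(1,1) g=2 f=10, (2,0) g=2 f=10, (4,0) g=2 f=10, (4,2) g=2 f=8]; closed=[(2,1), (2,2), (3,0), (3,1), (4,1)]

step 1: expand (2,2) (f=8, h=6) → closed; open now [(1,1) g=2 f=10, (2,0) g=2 f=10, (3,0) g=1 f=8, (4,1) g=1 f=8]
step 2: expand (3,0) (f=8, h=7) → closed; open now [(1,1) g=2 f=10, (2,0) g=2 f=10, (4,0) g=2 f=10, (4,1) g=1 f=8]
step 3: expand (4,1) (f=8, h=7) → closed; open now [(1,1) g=2 f=10, (2,0) g=2 f=10, (4,0) g=2 f=10, (4,2) g=2 f=8]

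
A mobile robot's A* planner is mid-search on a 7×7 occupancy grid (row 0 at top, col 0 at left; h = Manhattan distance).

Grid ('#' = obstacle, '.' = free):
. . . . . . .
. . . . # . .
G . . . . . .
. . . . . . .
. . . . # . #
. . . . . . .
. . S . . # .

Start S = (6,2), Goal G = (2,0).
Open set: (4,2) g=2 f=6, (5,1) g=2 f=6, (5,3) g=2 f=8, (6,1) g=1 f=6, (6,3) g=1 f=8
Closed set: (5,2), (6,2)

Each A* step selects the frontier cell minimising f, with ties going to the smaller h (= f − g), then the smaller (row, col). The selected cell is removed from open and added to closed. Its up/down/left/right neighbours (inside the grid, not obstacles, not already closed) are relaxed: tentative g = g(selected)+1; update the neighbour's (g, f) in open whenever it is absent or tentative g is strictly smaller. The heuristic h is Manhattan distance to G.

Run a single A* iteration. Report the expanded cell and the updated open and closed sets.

expanded=(4,2); open=[(3,2) g=3 f=6, (4,1) g=3 f=6, (4,3) g=3 f=8, (5,1) g=2 f=6, (5,3) g=2 f=8, (6,1) g=1 f=6, (6,3) g=1 f=8]; closed=[(4,2), (5,2), (6,2)]

step 1: expand (4,2) (f=6, h=4) → closed; open now [(3,2) g=3 f=6, (4,1) g=3 f=6, (4,3) g=3 f=8, (5,1) g=2 f=6, (5,3) g=2 f=8, (6,1) g=1 f=6, (6,3) g=1 f=8]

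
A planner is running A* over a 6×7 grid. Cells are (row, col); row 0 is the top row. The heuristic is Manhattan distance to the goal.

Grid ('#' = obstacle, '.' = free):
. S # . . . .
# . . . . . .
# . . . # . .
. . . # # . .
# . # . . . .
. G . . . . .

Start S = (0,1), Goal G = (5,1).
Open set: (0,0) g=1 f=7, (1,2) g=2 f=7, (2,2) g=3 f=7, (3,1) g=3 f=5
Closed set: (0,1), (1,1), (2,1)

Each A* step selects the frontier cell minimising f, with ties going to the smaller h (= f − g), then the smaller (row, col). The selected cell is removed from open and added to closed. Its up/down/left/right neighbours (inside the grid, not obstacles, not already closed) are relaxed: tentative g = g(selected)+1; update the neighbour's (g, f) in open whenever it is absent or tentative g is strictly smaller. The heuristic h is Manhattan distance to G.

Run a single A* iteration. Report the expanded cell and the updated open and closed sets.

step 1: expand (3,1) (f=5, h=2) → closed; open now [(0,0) g=1 f=7, (1,2) g=2 f=7, (2,2) g=3 f=7, (3,0) g=4 f=7, (3,2) g=4 f=7, (4,1) g=4 f=5]

expanded=(3,1); open=[(0,0) g=1 f=7, (1,2) g=2 f=7, (2,2) g=3 f=7, (3,0) g=4 f=7, (3,2) g=4 f=7, (4,1) g=4 f=5]; closed=[(0,1), (1,1), (2,1), (3,1)]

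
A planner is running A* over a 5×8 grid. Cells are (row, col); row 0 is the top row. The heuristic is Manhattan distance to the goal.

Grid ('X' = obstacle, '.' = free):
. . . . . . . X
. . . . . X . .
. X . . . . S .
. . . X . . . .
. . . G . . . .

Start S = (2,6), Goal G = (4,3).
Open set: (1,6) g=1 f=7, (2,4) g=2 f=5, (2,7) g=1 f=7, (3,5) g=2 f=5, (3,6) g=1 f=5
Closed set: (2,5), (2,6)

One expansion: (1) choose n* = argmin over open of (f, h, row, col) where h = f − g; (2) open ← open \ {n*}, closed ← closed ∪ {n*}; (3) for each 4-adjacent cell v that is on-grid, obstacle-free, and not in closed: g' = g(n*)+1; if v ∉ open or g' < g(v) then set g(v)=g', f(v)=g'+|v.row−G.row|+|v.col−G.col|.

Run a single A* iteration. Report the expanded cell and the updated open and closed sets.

step 1: expand (2,4) (f=5, h=3) → closed; open now [(1,4) g=3 f=7, (1,6) g=1 f=7, (2,3) g=3 f=5, (2,7) g=1 f=7, (3,4) g=3 f=5, (3,5) g=2 f=5, (3,6) g=1 f=5]

expanded=(2,4); open=[(1,4) g=3 f=7, (1,6) g=1 f=7, (2,3) g=3 f=5, (2,7) g=1 f=7, (3,4) g=3 f=5, (3,5) g=2 f=5, (3,6) g=1 f=5]; closed=[(2,4), (2,5), (2,6)]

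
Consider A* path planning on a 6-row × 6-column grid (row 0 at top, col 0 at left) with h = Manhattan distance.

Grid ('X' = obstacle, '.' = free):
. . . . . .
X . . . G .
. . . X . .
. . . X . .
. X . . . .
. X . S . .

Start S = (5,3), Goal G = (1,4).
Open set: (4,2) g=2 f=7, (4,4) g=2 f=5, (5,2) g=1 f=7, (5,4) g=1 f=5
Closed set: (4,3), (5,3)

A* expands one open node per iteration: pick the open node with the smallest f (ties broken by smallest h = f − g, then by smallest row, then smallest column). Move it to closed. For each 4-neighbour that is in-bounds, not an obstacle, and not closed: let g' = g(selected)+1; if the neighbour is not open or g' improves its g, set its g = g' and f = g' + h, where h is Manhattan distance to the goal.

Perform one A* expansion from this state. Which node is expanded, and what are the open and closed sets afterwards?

step 1: expand (4,4) (f=5, h=3) → closed; open now [(3,4) g=3 f=5, (4,2) g=2 f=7, (4,5) g=3 f=7, (5,2) g=1 f=7, (5,4) g=1 f=5]

expanded=(4,4); open=[(3,4) g=3 f=5, (4,2) g=2 f=7, (4,5) g=3 f=7, (5,2) g=1 f=7, (5,4) g=1 f=5]; closed=[(4,3), (4,4), (5,3)]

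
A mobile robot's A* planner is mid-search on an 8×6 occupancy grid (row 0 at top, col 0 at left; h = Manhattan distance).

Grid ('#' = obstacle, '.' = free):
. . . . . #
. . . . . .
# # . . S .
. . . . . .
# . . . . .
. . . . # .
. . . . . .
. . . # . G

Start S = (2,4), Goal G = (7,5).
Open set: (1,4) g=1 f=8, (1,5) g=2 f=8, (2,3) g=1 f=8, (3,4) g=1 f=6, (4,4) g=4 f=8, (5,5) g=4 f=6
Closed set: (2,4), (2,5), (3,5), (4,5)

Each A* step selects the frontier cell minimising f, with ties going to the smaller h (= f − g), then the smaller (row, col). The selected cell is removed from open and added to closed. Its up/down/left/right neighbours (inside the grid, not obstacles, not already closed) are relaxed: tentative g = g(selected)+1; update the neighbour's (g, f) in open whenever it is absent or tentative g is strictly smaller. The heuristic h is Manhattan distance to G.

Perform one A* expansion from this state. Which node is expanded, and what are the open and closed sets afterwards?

expanded=(5,5); open=[(1,4) g=1 f=8, (1,5) g=2 f=8, (2,3) g=1 f=8, (3,4) g=1 f=6, (4,4) g=4 f=8, (6,5) g=5 f=6]; closed=[(2,4), (2,5), (3,5), (4,5), (5,5)]

step 1: expand (5,5) (f=6, h=2) → closed; open now [(1,4) g=1 f=8, (1,5) g=2 f=8, (2,3) g=1 f=8, (3,4) g=1 f=6, (4,4) g=4 f=8, (6,5) g=5 f=6]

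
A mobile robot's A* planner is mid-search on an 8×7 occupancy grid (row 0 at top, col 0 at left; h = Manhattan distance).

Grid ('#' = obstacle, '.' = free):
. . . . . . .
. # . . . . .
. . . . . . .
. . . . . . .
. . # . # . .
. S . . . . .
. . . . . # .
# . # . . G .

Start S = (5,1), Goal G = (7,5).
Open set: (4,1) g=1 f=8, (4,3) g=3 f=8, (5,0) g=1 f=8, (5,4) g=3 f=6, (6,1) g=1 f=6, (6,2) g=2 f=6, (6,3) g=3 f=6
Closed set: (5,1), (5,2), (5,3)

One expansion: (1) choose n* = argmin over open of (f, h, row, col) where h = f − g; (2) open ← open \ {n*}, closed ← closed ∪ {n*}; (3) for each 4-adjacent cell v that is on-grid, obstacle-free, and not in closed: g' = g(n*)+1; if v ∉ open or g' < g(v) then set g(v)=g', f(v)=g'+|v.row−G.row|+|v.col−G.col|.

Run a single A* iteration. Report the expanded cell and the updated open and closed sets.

expanded=(5,4); open=[(4,1) g=1 f=8, (4,3) g=3 f=8, (5,0) g=1 f=8, (5,5) g=4 f=6, (6,1) g=1 f=6, (6,2) g=2 f=6, (6,3) g=3 f=6, (6,4) g=4 f=6]; closed=[(5,1), (5,2), (5,3), (5,4)]

step 1: expand (5,4) (f=6, h=3) → closed; open now [(4,1) g=1 f=8, (4,3) g=3 f=8, (5,0) g=1 f=8, (5,5) g=4 f=6, (6,1) g=1 f=6, (6,2) g=2 f=6, (6,3) g=3 f=6, (6,4) g=4 f=6]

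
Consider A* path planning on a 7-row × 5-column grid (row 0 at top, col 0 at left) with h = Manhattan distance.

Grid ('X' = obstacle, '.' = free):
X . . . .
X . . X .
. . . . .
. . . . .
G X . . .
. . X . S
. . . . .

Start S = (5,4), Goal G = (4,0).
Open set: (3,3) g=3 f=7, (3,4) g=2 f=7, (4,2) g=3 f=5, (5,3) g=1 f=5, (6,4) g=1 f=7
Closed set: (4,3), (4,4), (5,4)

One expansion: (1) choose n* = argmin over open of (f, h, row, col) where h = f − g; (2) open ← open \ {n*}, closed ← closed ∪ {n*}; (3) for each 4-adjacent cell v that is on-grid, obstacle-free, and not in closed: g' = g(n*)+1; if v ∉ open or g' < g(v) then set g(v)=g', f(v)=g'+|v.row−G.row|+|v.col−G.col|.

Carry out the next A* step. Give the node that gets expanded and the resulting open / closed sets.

expanded=(4,2); open=[(3,2) g=4 f=7, (3,3) g=3 f=7, (3,4) g=2 f=7, (5,3) g=1 f=5, (6,4) g=1 f=7]; closed=[(4,2), (4,3), (4,4), (5,4)]

step 1: expand (4,2) (f=5, h=2) → closed; open now [(3,2) g=4 f=7, (3,3) g=3 f=7, (3,4) g=2 f=7, (5,3) g=1 f=5, (6,4) g=1 f=7]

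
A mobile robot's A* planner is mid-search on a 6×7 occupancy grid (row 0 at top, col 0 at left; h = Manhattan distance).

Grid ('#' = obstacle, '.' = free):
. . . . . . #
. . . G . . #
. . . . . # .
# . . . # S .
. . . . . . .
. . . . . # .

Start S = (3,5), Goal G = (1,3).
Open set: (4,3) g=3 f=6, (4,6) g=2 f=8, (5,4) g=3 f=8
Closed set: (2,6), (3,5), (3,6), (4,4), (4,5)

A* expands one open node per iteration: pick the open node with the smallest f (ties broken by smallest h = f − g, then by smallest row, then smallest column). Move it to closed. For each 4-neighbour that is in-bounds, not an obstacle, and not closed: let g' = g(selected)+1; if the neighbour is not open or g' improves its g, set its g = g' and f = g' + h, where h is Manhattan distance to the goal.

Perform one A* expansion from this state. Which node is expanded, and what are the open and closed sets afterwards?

step 1: expand (4,3) (f=6, h=3) → closed; open now [(3,3) g=4 f=6, (4,2) g=4 f=8, (4,6) g=2 f=8, (5,3) g=4 f=8, (5,4) g=3 f=8]

expanded=(4,3); open=[(3,3) g=4 f=6, (4,2) g=4 f=8, (4,6) g=2 f=8, (5,3) g=4 f=8, (5,4) g=3 f=8]; closed=[(2,6), (3,5), (3,6), (4,3), (4,4), (4,5)]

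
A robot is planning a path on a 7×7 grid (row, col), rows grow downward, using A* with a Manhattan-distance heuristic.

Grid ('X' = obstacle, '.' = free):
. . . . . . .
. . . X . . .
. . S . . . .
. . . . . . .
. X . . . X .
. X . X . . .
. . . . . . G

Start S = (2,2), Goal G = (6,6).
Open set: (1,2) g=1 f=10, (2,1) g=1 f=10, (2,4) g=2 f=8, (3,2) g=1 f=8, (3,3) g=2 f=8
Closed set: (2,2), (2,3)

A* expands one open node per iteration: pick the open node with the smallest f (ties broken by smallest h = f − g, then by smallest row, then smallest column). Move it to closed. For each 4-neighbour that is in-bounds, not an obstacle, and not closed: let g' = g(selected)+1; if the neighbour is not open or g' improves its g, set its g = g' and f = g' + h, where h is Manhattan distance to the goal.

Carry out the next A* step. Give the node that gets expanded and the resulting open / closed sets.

expanded=(2,4); open=[(1,2) g=1 f=10, (1,4) g=3 f=10, (2,1) g=1 f=10, (2,5) g=3 f=8, (3,2) g=1 f=8, (3,3) g=2 f=8, (3,4) g=3 f=8]; closed=[(2,2), (2,3), (2,4)]

step 1: expand (2,4) (f=8, h=6) → closed; open now [(1,2) g=1 f=10, (1,4) g=3 f=10, (2,1) g=1 f=10, (2,5) g=3 f=8, (3,2) g=1 f=8, (3,3) g=2 f=8, (3,4) g=3 f=8]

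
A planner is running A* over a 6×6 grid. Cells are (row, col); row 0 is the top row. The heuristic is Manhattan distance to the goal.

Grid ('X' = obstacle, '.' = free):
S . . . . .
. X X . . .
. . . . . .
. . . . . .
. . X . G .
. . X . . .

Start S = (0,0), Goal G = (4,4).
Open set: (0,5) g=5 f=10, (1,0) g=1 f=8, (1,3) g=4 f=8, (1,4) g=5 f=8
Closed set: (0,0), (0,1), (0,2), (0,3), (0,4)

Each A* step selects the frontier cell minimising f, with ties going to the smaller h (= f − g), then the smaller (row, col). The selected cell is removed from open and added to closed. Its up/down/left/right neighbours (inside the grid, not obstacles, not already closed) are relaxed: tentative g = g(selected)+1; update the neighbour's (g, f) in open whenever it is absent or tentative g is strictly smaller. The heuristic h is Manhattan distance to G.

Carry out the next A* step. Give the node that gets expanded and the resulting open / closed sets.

step 1: expand (1,4) (f=8, h=3) → closed; open now [(0,5) g=5 f=10, (1,0) g=1 f=8, (1,3) g=4 f=8, (1,5) g=6 f=10, (2,4) g=6 f=8]

expanded=(1,4); open=[(0,5) g=5 f=10, (1,0) g=1 f=8, (1,3) g=4 f=8, (1,5) g=6 f=10, (2,4) g=6 f=8]; closed=[(0,0), (0,1), (0,2), (0,3), (0,4), (1,4)]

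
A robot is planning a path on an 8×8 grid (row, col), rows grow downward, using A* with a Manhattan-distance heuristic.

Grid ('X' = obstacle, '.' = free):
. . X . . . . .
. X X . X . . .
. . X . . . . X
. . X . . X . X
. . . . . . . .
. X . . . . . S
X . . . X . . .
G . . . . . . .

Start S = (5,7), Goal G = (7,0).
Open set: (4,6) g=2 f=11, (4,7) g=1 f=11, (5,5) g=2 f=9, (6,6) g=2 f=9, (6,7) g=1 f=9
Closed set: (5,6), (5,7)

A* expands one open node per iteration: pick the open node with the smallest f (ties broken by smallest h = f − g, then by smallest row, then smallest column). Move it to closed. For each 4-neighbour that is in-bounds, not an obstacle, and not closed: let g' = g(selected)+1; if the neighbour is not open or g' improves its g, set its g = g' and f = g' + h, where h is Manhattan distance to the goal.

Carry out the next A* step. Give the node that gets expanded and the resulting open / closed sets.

expanded=(5,5); open=[(4,5) g=3 f=11, (4,6) g=2 f=11, (4,7) g=1 f=11, (5,4) g=3 f=9, (6,5) g=3 f=9, (6,6) g=2 f=9, (6,7) g=1 f=9]; closed=[(5,5), (5,6), (5,7)]

step 1: expand (5,5) (f=9, h=7) → closed; open now [(4,5) g=3 f=11, (4,6) g=2 f=11, (4,7) g=1 f=11, (5,4) g=3 f=9, (6,5) g=3 f=9, (6,6) g=2 f=9, (6,7) g=1 f=9]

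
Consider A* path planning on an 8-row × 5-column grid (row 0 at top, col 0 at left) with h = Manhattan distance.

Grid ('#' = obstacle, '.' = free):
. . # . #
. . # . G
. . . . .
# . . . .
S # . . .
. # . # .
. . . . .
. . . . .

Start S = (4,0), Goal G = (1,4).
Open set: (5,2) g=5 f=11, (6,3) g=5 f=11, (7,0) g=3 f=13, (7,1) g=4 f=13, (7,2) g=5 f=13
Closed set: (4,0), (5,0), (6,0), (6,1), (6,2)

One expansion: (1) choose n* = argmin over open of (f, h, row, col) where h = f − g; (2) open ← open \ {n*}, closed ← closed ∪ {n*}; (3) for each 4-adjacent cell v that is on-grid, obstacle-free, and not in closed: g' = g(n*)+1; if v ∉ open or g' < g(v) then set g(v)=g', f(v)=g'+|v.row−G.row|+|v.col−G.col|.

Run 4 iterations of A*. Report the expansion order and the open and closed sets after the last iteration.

order=[(5,2) → (4,2) → (3,2) → (2,2)]; open=[(2,1) g=9 f=13, (2,3) g=9 f=11, (3,1) g=8 f=13, (3,3) g=8 f=11, (4,3) g=7 f=11, (6,3) g=5 f=11, (7,0) g=3 f=13, (7,1) g=4 f=13, (7,2) g=5 f=13]; closed=[(2,2), (3,2), (4,0), (4,2), (5,0), (5,2), (6,0), (6,1), (6,2)]

step 1: expand (5,2) (f=11, h=6) → closed; open now [(4,2) g=6 f=11, (6,3) g=5 f=11, (7,0) g=3 f=13, (7,1) g=4 f=13, (7,2) g=5 f=13]
step 2: expand (4,2) (f=11, h=5) → closed; open now [(3,2) g=7 f=11, (4,3) g=7 f=11, (6,3) g=5 f=11, (7,0) g=3 f=13, (7,1) g=4 f=13, (7,2) g=5 f=13]
step 3: expand (3,2) (f=11, h=4) → closed; open now [(2,2) g=8 f=11, (3,1) g=8 f=13, (3,3) g=8 f=11, (4,3) g=7 f=11, (6,3) g=5 f=11, (7,0) g=3 f=13, (7,1) g=4 f=13, (7,2) g=5 f=13]
step 4: expand (2,2) (f=11, h=3) → closed; open now [(2,1) g=9 f=13, (2,3) g=9 f=11, (3,1) g=8 f=13, (3,3) g=8 f=11, (4,3) g=7 f=11, (6,3) g=5 f=11, (7,0) g=3 f=13, (7,1) g=4 f=13, (7,2) g=5 f=13]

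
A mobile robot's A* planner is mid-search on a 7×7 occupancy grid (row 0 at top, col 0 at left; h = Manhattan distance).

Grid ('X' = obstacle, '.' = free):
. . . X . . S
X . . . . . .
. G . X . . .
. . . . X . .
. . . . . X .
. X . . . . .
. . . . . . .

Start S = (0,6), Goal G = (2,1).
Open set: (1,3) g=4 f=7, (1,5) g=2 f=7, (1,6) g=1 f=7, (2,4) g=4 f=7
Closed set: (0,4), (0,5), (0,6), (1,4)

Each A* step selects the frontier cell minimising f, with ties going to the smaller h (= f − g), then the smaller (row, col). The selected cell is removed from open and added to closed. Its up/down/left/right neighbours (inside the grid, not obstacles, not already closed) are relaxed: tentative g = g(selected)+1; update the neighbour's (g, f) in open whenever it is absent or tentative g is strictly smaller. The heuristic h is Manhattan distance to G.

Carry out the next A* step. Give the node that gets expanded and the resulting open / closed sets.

step 1: expand (1,3) (f=7, h=3) → closed; open now [(1,2) g=5 f=7, (1,5) g=2 f=7, (1,6) g=1 f=7, (2,4) g=4 f=7]

expanded=(1,3); open=[(1,2) g=5 f=7, (1,5) g=2 f=7, (1,6) g=1 f=7, (2,4) g=4 f=7]; closed=[(0,4), (0,5), (0,6), (1,3), (1,4)]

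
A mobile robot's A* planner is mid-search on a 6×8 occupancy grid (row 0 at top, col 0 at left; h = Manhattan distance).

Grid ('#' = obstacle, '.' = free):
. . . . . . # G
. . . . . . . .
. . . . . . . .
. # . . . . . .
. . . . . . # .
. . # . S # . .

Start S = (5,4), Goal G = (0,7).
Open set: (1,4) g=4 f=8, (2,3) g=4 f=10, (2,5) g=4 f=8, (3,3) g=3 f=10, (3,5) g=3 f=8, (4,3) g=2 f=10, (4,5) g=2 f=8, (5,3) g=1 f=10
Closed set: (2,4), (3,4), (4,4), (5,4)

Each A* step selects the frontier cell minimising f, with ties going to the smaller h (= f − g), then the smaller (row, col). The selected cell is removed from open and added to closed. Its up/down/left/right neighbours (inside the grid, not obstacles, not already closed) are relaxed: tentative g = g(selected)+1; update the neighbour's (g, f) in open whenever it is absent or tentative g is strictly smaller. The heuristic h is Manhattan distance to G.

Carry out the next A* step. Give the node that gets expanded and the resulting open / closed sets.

expanded=(1,4); open=[(0,4) g=5 f=8, (1,3) g=5 f=10, (1,5) g=5 f=8, (2,3) g=4 f=10, (2,5) g=4 f=8, (3,3) g=3 f=10, (3,5) g=3 f=8, (4,3) g=2 f=10, (4,5) g=2 f=8, (5,3) g=1 f=10]; closed=[(1,4), (2,4), (3,4), (4,4), (5,4)]

step 1: expand (1,4) (f=8, h=4) → closed; open now [(0,4) g=5 f=8, (1,3) g=5 f=10, (1,5) g=5 f=8, (2,3) g=4 f=10, (2,5) g=4 f=8, (3,3) g=3 f=10, (3,5) g=3 f=8, (4,3) g=2 f=10, (4,5) g=2 f=8, (5,3) g=1 f=10]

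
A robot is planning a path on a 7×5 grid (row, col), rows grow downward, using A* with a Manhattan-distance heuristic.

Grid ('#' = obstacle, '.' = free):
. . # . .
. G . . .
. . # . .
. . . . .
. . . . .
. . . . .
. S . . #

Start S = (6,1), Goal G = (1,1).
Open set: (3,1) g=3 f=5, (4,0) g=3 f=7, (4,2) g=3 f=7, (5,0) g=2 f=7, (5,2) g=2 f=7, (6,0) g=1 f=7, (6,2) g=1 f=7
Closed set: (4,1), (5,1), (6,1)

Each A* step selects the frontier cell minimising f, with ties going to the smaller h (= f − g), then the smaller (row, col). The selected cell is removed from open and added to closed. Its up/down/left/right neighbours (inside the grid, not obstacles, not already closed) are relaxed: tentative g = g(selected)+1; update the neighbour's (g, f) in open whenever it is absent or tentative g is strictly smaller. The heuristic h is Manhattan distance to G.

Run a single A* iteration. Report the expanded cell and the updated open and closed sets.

step 1: expand (3,1) (f=5, h=2) → closed; open now [(2,1) g=4 f=5, (3,0) g=4 f=7, (3,2) g=4 f=7, (4,0) g=3 f=7, (4,2) g=3 f=7, (5,0) g=2 f=7, (5,2) g=2 f=7, (6,0) g=1 f=7, (6,2) g=1 f=7]

expanded=(3,1); open=[(2,1) g=4 f=5, (3,0) g=4 f=7, (3,2) g=4 f=7, (4,0) g=3 f=7, (4,2) g=3 f=7, (5,0) g=2 f=7, (5,2) g=2 f=7, (6,0) g=1 f=7, (6,2) g=1 f=7]; closed=[(3,1), (4,1), (5,1), (6,1)]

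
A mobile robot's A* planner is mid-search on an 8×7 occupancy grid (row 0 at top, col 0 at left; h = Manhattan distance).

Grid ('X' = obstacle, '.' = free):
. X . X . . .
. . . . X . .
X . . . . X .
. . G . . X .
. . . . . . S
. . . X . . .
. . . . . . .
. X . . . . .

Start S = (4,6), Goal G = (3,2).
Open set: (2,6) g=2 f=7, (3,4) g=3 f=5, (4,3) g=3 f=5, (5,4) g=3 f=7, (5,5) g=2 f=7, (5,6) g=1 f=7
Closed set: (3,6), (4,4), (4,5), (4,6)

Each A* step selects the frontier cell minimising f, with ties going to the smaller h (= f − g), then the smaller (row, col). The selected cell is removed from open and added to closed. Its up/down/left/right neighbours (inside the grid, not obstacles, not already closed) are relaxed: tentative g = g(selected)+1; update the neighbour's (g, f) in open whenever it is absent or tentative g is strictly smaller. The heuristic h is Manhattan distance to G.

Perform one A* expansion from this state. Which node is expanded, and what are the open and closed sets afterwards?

step 1: expand (3,4) (f=5, h=2) → closed; open now [(2,4) g=4 f=7, (2,6) g=2 f=7, (3,3) g=4 f=5, (4,3) g=3 f=5, (5,4) g=3 f=7, (5,5) g=2 f=7, (5,6) g=1 f=7]

expanded=(3,4); open=[(2,4) g=4 f=7, (2,6) g=2 f=7, (3,3) g=4 f=5, (4,3) g=3 f=5, (5,4) g=3 f=7, (5,5) g=2 f=7, (5,6) g=1 f=7]; closed=[(3,4), (3,6), (4,4), (4,5), (4,6)]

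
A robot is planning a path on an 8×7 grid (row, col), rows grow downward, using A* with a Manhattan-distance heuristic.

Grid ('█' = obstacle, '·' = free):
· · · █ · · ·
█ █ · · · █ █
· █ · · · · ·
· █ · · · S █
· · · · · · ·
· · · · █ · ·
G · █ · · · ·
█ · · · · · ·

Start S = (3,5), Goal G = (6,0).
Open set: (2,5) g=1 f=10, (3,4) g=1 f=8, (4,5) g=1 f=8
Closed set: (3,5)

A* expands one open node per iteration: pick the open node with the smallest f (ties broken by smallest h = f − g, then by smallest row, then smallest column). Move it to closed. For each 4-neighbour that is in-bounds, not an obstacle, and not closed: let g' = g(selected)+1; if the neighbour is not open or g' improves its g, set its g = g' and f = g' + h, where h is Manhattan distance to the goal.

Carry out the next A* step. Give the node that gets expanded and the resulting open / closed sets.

step 1: expand (3,4) (f=8, h=7) → closed; open now [(2,4) g=2 f=10, (2,5) g=1 f=10, (3,3) g=2 f=8, (4,4) g=2 f=8, (4,5) g=1 f=8]

expanded=(3,4); open=[(2,4) g=2 f=10, (2,5) g=1 f=10, (3,3) g=2 f=8, (4,4) g=2 f=8, (4,5) g=1 f=8]; closed=[(3,4), (3,5)]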